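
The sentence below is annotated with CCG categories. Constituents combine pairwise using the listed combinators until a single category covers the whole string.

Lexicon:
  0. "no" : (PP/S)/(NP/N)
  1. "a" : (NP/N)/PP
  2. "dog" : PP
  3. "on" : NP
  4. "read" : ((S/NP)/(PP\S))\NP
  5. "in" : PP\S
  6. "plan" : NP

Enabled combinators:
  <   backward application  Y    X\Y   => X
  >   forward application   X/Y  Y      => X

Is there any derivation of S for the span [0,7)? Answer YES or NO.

(PP/S)/(NP/N) (NP/N)/PP PP NP ((S/NP)/(PP\S))\NP PP\S NP
CKY chart[0,7] = {PP}; S ∉ chart

NO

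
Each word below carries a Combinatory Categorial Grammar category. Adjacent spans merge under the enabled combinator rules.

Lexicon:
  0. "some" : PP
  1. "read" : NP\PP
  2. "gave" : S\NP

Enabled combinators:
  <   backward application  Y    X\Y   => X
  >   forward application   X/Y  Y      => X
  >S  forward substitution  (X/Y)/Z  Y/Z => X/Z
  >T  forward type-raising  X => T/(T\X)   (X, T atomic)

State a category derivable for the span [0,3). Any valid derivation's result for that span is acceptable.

S

[0,3] S   <
  [0,2] NP   <
    [0,1] "some" : PP
    [1,2] "read" : NP\PP
  [2,3] "gave" : S\NP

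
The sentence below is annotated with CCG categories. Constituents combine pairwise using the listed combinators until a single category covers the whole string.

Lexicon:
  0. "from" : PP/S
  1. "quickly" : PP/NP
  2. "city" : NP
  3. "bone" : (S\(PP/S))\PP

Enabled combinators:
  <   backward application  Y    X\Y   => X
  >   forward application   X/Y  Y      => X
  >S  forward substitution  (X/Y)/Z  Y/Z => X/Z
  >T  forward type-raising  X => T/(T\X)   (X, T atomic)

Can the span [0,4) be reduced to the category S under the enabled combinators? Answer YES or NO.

[0,4] S   <
  [0,1] "from" : PP/S
  [1,4] S\(PP/S)   <
    [1,3] PP   >
      [1,2] "quickly" : PP/NP
      [2,3] "city" : NP
    [3,4] "bone" : (S\(PP/S))\PP

YES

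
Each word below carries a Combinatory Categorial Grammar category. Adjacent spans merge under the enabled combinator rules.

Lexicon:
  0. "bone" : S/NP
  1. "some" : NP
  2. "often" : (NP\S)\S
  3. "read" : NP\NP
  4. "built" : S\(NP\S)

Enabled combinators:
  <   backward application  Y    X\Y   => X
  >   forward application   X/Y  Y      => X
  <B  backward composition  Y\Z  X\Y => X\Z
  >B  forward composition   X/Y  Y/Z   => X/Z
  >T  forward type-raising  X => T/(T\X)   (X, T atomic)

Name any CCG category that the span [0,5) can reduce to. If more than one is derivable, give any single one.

S

[0,5] S   <
  [0,4] NP\S   <B
    [0,3] NP\S   <
      [0,2] S   >
        [0,1] "bone" : S/NP
        [1,2] "some" : NP
      [2,3] "often" : (NP\S)\S
    [3,4] "read" : NP\NP
  [4,5] "built" : S\(NP\S)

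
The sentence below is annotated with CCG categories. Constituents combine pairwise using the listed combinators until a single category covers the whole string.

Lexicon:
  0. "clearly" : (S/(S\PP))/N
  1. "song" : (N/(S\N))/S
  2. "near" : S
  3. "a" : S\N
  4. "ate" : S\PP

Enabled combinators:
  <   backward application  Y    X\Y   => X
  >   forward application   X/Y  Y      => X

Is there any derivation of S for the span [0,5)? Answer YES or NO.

YES

[0,5] S   >
  [0,4] S/(S\PP)   >
    [0,1] "clearly" : (S/(S\PP))/N
    [1,4] N   >
      [1,3] N/(S\N)   >
        [1,2] "song" : (N/(S\N))/S
        [2,3] "near" : S
      [3,4] "a" : S\N
  [4,5] "ate" : S\PP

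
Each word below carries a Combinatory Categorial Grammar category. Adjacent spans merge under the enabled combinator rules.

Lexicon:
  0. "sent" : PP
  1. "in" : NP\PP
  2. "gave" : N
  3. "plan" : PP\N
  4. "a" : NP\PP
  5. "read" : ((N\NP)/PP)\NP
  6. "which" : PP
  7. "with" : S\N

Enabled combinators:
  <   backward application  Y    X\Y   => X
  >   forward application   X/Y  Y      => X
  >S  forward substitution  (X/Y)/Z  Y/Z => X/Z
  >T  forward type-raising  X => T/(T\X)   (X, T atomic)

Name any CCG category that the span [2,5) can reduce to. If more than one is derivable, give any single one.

NP

[0,8] S   <
  [0,7] N   <
    [0,2] NP   <
      [0,1] "sent" : PP
      [1,2] "in" : NP\PP
    [2,7] N\NP   >
      [2,6] (N\NP)/PP   <
        [2,5] NP   <
          [2,4] PP   >
            [2,3] PP/(PP\N)   >T
              [2,3] "gave" : N
            [3,4] "plan" : PP\N
          [4,5] "a" : NP\PP
        [5,6] "read" : ((N\NP)/PP)\NP
      [6,7] "which" : PP
  [7,8] "with" : S\N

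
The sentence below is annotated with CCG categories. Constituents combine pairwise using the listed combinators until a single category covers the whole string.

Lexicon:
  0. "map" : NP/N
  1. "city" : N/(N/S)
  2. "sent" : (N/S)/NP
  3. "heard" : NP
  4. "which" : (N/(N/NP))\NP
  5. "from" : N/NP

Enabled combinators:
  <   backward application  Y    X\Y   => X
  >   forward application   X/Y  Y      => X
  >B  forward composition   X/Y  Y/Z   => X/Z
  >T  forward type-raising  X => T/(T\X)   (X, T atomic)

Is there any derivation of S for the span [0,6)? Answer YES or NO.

NP/N N/(N/S) (N/S)/NP NP (N/(N/NP))\NP N/NP
CKY chart[0,6] = {N, N/(N\N), NP/(NP\N), PP/(PP\N), S/(S\N)}; S ∉ chart

NO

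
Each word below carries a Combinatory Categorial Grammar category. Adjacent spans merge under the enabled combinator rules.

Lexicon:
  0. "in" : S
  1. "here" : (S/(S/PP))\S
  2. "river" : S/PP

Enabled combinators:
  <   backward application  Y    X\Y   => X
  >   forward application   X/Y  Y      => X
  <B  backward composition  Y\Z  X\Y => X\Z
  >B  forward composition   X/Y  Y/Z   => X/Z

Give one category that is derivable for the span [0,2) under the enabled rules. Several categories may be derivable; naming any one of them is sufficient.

S/(S/PP)

[0,3] S   >
  [0,2] S/(S/PP)   <
    [0,1] "in" : S
    [1,2] "here" : (S/(S/PP))\S
  [2,3] "river" : S/PP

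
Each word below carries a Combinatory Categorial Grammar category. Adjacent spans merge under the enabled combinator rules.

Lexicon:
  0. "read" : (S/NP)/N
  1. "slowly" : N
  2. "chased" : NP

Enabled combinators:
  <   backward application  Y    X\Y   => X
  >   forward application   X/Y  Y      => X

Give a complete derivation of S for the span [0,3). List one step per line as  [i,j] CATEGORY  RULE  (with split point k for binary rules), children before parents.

[0,3] S   >
  [0,2] S/NP   >
    [0,1] "read" : (S/NP)/N
    [1,2] "slowly" : N
  [2,3] "chased" : NP

[0,1] (S/NP)/N  lex  "read"
[1,2] N  lex  "slowly"
[0,2] S/NP  >  k=1
[2,3] NP  lex  "chased"
[0,3] S  >  k=2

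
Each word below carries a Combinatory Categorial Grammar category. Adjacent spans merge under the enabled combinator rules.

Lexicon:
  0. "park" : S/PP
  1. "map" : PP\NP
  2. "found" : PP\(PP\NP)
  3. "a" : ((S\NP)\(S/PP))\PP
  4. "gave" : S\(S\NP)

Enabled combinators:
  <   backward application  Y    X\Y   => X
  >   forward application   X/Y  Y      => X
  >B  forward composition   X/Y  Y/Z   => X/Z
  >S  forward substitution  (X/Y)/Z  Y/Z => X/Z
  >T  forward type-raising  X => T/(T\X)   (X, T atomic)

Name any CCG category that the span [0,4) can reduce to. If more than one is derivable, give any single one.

S\NP

[0,5] S   <
  [0,4] S\NP   <
    [0,1] "park" : S/PP
    [1,4] (S\NP)\(S/PP)   <
      [1,3] PP   <
        [1,2] "map" : PP\NP
        [2,3] "found" : PP\(PP\NP)
      [3,4] "a" : ((S\NP)\(S/PP))\PP
  [4,5] "gave" : S\(S\NP)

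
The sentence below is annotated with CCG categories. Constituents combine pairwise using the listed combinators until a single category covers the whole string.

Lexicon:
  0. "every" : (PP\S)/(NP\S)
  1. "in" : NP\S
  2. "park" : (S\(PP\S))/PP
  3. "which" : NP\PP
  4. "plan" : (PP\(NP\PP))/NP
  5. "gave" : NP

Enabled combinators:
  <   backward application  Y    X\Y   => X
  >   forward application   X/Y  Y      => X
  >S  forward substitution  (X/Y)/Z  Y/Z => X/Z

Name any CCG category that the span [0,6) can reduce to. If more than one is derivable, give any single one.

[0,6] S   <
  [0,2] PP\S   >
    [0,1] "every" : (PP\S)/(NP\S)
    [1,2] "in" : NP\S
  [2,6] S\(PP\S)   >
    [2,3] "park" : (S\(PP\S))/PP
    [3,6] PP   <
      [3,4] "which" : NP\PP
      [4,6] PP\(NP\PP)   >
        [4,5] "plan" : (PP\(NP\PP))/NP
        [5,6] "gave" : NP

S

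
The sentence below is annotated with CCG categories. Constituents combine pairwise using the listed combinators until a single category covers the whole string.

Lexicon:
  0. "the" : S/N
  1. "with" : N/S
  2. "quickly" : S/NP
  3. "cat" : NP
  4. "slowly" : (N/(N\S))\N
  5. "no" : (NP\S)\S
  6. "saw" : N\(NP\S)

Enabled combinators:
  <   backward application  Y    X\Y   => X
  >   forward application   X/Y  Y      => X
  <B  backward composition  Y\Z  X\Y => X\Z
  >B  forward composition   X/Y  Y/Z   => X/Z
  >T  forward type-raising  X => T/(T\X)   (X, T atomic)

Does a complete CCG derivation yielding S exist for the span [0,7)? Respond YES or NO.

YES

[0,7] S   >
  [0,1] "the" : S/N
  [1,7] N   >
    [1,5] N/(N\S)   <
      [1,4] N   >
        [1,3] N/NP   >B
          [1,2] "with" : N/S
          [2,3] "quickly" : S/NP
        [3,4] "cat" : NP
      [4,5] "slowly" : (N/(N\S))\N
    [5,7] N\S   <B
      [5,6] "no" : (NP\S)\S
      [6,7] "saw" : N\(NP\S)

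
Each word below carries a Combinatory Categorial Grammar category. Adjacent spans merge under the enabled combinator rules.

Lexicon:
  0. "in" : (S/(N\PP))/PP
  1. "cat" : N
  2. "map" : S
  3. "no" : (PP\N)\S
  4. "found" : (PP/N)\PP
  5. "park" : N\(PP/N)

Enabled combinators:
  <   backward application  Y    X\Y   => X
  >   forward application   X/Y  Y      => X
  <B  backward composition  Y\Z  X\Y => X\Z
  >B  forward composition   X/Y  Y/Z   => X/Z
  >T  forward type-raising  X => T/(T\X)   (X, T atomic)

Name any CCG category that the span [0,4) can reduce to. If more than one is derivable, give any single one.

S/(N\PP)

[0,6] S   >
  [0,4] S/(N\PP)   >
    [0,1] "in" : (S/(N\PP))/PP
    [1,4] PP   >
      [1,2] PP/(PP\N)   >T
        [1,2] "cat" : N
      [2,4] PP\N   <
        [2,3] "map" : S
        [3,4] "no" : (PP\N)\S
  [4,6] N\PP   <B
    [4,5] "found" : (PP/N)\PP
    [5,6] "park" : N\(PP/N)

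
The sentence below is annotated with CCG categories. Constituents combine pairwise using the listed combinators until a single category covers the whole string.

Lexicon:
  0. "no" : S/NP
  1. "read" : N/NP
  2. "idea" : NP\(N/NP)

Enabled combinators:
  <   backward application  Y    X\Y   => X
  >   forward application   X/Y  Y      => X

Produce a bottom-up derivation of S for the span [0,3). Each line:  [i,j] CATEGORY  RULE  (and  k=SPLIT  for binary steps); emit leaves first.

[0,3] S   >
  [0,1] "no" : S/NP
  [1,3] NP   <
    [1,2] "read" : N/NP
    [2,3] "idea" : NP\(N/NP)

[0,1] S/NP  lex  "no"
[1,2] N/NP  lex  "read"
[2,3] NP\(N/NP)  lex  "idea"
[1,3] NP  <  k=2
[0,3] S  >  k=1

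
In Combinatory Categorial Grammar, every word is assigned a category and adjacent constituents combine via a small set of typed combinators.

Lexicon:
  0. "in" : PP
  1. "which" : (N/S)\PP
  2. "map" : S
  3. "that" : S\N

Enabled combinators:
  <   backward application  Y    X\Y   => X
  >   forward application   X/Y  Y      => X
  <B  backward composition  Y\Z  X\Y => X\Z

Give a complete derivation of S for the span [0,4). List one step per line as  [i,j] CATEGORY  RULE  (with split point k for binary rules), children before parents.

[0,1] PP  lex  "in"
[1,2] (N/S)\PP  lex  "which"
[0,2] N/S  <  k=1
[2,3] S  lex  "map"
[0,3] N  >  k=2
[3,4] S\N  lex  "that"
[0,4] S  <  k=3

[0,4] S   <
  [0,3] N   >
    [0,2] N/S   <
      [0,1] "in" : PP
      [1,2] "which" : (N/S)\PP
    [2,3] "map" : S
  [3,4] "that" : S\N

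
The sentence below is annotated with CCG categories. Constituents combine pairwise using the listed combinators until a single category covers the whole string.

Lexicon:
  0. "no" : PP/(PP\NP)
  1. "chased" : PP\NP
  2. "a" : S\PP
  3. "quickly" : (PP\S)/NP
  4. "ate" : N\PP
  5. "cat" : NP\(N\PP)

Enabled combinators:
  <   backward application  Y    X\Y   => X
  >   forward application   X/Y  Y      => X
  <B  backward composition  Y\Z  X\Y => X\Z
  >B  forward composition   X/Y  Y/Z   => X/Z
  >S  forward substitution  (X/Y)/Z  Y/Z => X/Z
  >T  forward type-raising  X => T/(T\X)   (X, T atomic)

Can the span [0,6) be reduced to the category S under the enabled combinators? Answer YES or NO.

NO

PP/(PP\NP) PP\NP S\PP (PP\S)/NP N\PP NP\(N\PP)
CKY chart[0,6] = {N/(N\PP), NP/(NP\PP), PP, PP/(NP\NP), PP/(PP\PP), S/(S\PP)}; S ∉ chart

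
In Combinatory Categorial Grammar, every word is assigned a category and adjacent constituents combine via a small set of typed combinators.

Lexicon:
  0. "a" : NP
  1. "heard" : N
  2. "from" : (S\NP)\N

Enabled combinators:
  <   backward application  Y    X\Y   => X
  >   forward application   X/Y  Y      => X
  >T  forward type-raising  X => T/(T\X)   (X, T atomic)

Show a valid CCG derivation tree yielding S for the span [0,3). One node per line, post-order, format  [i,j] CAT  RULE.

[0,3] S   <
  [0,1] "a" : NP
  [1,3] S\NP   <
    [1,2] "heard" : N
    [2,3] "from" : (S\NP)\N

[0,1] NP  lex  "a"
[1,2] N  lex  "heard"
[2,3] (S\NP)\N  lex  "from"
[1,3] S\NP  <  k=2
[0,3] S  <  k=1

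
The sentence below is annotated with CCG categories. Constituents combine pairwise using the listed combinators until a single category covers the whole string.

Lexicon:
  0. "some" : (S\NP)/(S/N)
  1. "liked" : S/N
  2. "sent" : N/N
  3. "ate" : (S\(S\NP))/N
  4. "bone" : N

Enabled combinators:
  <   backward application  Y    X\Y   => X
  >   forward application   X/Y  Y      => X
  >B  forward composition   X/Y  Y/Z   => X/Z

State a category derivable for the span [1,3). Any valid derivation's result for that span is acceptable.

[0,5] S   <
  [0,3] S\NP   >
    [0,1] "some" : (S\NP)/(S/N)
    [1,3] S/N   >B
      [1,2] "liked" : S/N
      [2,3] "sent" : N/N
  [3,5] S\(S\NP)   >
    [3,4] "ate" : (S\(S\NP))/N
    [4,5] "bone" : N

S/N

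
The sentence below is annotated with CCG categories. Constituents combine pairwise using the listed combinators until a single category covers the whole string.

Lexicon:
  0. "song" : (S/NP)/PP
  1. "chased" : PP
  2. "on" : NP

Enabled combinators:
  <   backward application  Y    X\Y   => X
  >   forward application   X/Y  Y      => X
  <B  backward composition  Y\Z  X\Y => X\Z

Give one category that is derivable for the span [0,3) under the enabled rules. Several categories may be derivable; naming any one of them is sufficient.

[0,3] S   >
  [0,2] S/NP   >
    [0,1] "song" : (S/NP)/PP
    [1,2] "chased" : PP
  [2,3] "on" : NP

S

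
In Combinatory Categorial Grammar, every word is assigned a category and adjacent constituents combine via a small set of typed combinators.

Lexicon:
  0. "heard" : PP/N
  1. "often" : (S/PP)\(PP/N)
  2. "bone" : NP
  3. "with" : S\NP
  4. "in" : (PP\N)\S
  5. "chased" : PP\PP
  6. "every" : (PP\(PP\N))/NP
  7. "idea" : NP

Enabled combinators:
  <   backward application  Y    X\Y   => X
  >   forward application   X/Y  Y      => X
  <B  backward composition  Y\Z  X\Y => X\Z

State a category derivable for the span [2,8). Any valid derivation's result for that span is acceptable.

PP

[0,8] S   >
  [0,2] S/PP   <
    [0,1] "heard" : PP/N
    [1,2] "often" : (S/PP)\(PP/N)
  [2,8] PP   <
    [2,6] PP\N   <B
      [2,5] PP\N   <
        [2,4] S   <
          [2,3] "bone" : NP
          [3,4] "with" : S\NP
        [4,5] "in" : (PP\N)\S
      [5,6] "chased" : PP\PP
    [6,8] PP\(PP\N)   >
      [6,7] "every" : (PP\(PP\N))/NP
      [7,8] "idea" : NP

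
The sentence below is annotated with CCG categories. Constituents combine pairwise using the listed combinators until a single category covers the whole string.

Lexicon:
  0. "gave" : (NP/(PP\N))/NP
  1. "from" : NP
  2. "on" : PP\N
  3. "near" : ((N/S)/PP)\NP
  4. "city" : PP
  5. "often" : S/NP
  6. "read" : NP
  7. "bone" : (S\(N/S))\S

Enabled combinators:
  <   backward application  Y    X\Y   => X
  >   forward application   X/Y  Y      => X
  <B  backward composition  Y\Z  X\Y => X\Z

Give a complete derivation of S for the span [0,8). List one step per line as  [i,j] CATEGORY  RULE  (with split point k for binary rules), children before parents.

[0,1] (NP/(PP\N))/NP  lex  "gave"
[1,2] NP  lex  "from"
[0,2] NP/(PP\N)  >  k=1
[2,3] PP\N  lex  "on"
[0,3] NP  >  k=2
[3,4] ((N/S)/PP)\NP  lex  "near"
[0,4] (N/S)/PP  <  k=3
[4,5] PP  lex  "city"
[0,5] N/S  >  k=4
[5,6] S/NP  lex  "often"
[6,7] NP  lex  "read"
[5,7] S  >  k=6
[7,8] (S\(N/S))\S  lex  "bone"
[5,8] S\(N/S)  <  k=7
[0,8] S  <  k=5

[0,8] S   <
  [0,5] N/S   >
    [0,4] (N/S)/PP   <
      [0,3] NP   >
        [0,2] NP/(PP\N)   >
          [0,1] "gave" : (NP/(PP\N))/NP
          [1,2] "from" : NP
        [2,3] "on" : PP\N
      [3,4] "near" : ((N/S)/PP)\NP
    [4,5] "city" : PP
  [5,8] S\(N/S)   <
    [5,7] S   >
      [5,6] "often" : S/NP
      [6,7] "read" : NP
    [7,8] "bone" : (S\(N/S))\S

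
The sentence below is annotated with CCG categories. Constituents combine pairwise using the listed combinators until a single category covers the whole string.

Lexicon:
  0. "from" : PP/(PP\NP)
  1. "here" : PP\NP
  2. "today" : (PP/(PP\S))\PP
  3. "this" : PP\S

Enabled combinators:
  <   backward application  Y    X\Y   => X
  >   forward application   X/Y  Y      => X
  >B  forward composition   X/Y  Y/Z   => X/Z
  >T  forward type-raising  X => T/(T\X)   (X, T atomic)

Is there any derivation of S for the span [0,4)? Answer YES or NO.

PP/(PP\NP) PP\NP (PP/(PP\S))\PP PP\S
CKY chart[0,4] = {N/(N\PP), NP/(NP\PP), PP, PP/(PP\PP), S/(S\PP)}; S ∉ chart

NO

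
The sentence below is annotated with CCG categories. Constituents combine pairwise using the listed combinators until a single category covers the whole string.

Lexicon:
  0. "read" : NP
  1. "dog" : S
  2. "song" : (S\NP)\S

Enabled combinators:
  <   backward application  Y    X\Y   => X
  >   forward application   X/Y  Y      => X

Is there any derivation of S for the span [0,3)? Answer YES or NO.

[0,3] S   <
  [0,1] "read" : NP
  [1,3] S\NP   <
    [1,2] "dog" : S
    [2,3] "song" : (S\NP)\S

YES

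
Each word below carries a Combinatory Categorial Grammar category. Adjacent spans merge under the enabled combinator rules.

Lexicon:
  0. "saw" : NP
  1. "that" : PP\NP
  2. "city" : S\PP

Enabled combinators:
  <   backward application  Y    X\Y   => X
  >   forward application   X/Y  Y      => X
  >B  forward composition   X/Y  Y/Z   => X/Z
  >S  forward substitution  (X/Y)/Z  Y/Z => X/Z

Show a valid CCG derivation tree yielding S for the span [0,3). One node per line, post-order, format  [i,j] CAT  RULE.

[0,1] NP  lex  "saw"
[1,2] PP\NP  lex  "that"
[0,2] PP  <  k=1
[2,3] S\PP  lex  "city"
[0,3] S  <  k=2

[0,3] S   <
  [0,2] PP   <
    [0,1] "saw" : NP
    [1,2] "that" : PP\NP
  [2,3] "city" : S\PP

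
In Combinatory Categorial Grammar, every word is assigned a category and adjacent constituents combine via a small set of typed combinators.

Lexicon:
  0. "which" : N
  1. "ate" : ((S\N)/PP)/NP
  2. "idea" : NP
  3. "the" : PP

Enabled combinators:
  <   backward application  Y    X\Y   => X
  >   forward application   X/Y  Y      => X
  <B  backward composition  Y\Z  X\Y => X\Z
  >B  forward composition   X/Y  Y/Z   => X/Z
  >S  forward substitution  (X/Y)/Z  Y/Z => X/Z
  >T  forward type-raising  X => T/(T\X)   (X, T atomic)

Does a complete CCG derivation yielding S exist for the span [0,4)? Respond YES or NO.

YES

[0,4] S   <
  [0,1] "which" : N
  [1,4] S\N   >
    [1,3] (S\N)/PP   >
      [1,2] "ate" : ((S\N)/PP)/NP
      [2,3] "idea" : NP
    [3,4] "the" : PP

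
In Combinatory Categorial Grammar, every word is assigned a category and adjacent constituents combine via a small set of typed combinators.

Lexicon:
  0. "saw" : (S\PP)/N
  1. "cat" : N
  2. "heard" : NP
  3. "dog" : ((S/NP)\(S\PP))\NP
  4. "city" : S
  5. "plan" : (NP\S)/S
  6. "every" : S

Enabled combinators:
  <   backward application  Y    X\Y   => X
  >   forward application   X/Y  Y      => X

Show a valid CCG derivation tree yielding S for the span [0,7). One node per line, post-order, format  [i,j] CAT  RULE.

[0,1] (S\PP)/N  lex  "saw"
[1,2] N  lex  "cat"
[0,2] S\PP  >  k=1
[2,3] NP  lex  "heard"
[3,4] ((S/NP)\(S\PP))\NP  lex  "dog"
[2,4] (S/NP)\(S\PP)  <  k=3
[0,4] S/NP  <  k=2
[4,5] S  lex  "city"
[5,6] (NP\S)/S  lex  "plan"
[6,7] S  lex  "every"
[5,7] NP\S  >  k=6
[4,7] NP  <  k=5
[0,7] S  >  k=4

[0,7] S   >
  [0,4] S/NP   <
    [0,2] S\PP   >
      [0,1] "saw" : (S\PP)/N
      [1,2] "cat" : N
    [2,4] (S/NP)\(S\PP)   <
      [2,3] "heard" : NP
      [3,4] "dog" : ((S/NP)\(S\PP))\NP
  [4,7] NP   <
    [4,5] "city" : S
    [5,7] NP\S   >
      [5,6] "plan" : (NP\S)/S
      [6,7] "every" : S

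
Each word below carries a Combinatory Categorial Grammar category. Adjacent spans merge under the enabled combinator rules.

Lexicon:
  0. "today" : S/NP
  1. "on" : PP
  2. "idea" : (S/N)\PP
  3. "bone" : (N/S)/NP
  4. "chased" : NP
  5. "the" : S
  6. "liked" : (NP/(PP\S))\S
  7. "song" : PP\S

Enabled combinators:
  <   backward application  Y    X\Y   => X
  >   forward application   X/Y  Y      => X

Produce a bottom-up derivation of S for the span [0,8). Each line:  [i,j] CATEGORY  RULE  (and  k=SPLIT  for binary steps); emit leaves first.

[0,1] S/NP  lex  "today"
[1,2] PP  lex  "on"
[2,3] (S/N)\PP  lex  "idea"
[1,3] S/N  <  k=2
[3,4] (N/S)/NP  lex  "bone"
[4,5] NP  lex  "chased"
[3,5] N/S  >  k=4
[5,6] S  lex  "the"
[3,6] N  >  k=5
[1,6] S  >  k=3
[6,7] (NP/(PP\S))\S  lex  "liked"
[1,7] NP/(PP\S)  <  k=6
[7,8] PP\S  lex  "song"
[1,8] NP  >  k=7
[0,8] S  >  k=1

[0,8] S   >
  [0,1] "today" : S/NP
  [1,8] NP   >
    [1,7] NP/(PP\S)   <
      [1,6] S   >
        [1,3] S/N   <
          [1,2] "on" : PP
          [2,3] "idea" : (S/N)\PP
        [3,6] N   >
          [3,5] N/S   >
            [3,4] "bone" : (N/S)/NP
            [4,5] "chased" : NP
          [5,6] "the" : S
      [6,7] "liked" : (NP/(PP\S))\S
    [7,8] "song" : PP\S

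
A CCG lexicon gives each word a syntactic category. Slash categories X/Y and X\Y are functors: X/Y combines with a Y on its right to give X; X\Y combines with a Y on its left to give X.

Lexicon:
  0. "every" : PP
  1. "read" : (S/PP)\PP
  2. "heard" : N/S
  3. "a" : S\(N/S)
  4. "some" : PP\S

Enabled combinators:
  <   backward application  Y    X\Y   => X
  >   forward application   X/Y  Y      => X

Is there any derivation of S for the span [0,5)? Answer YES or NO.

YES

[0,5] S   >
  [0,2] S/PP   <
    [0,1] "every" : PP
    [1,2] "read" : (S/PP)\PP
  [2,5] PP   <
    [2,4] S   <
      [2,3] "heard" : N/S
      [3,4] "a" : S\(N/S)
    [4,5] "some" : PP\S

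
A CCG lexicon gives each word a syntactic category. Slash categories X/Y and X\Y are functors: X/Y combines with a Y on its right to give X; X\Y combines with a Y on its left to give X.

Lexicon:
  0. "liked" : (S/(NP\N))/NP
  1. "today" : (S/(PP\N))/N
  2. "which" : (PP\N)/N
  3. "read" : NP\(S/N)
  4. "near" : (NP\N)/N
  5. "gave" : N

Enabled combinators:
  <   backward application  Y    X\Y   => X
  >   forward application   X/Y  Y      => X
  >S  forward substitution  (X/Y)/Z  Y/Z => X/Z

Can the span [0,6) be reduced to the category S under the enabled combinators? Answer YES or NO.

[0,6] S   >
  [0,4] S/(NP\N)   >
    [0,1] "liked" : (S/(NP\N))/NP
    [1,4] NP   <
      [1,3] S/N   >S
        [1,2] "today" : (S/(PP\N))/N
        [2,3] "which" : (PP\N)/N
      [3,4] "read" : NP\(S/N)
  [4,6] NP\N   >
    [4,5] "near" : (NP\N)/N
    [5,6] "gave" : N

YES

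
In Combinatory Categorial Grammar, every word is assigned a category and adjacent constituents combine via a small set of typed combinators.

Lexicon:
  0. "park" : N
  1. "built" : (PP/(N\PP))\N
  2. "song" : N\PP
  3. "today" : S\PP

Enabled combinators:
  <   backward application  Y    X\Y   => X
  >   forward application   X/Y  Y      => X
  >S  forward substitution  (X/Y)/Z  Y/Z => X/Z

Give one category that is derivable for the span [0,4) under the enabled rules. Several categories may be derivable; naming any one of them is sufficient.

[0,4] S   <
  [0,3] PP   >
    [0,2] PP/(N\PP)   <
      [0,1] "park" : N
      [1,2] "built" : (PP/(N\PP))\N
    [2,3] "song" : N\PP
  [3,4] "today" : S\PP

S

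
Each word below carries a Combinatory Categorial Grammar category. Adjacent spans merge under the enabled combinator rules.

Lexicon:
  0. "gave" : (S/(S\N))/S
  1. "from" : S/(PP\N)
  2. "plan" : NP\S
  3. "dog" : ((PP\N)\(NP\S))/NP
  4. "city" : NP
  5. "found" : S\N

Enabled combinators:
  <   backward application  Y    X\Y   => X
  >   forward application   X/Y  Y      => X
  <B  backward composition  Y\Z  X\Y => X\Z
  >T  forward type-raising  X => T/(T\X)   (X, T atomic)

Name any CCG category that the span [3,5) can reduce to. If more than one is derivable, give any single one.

[0,6] S   >
  [0,5] S/(S\N)   >
    [0,1] "gave" : (S/(S\N))/S
    [1,5] S   >
      [1,2] "from" : S/(PP\N)
      [2,5] PP\N   <
        [2,3] "plan" : NP\S
        [3,5] (PP\N)\(NP\S)   >
          [3,4] "dog" : ((PP\N)\(NP\S))/NP
          [4,5] "city" : NP
  [5,6] "found" : S\N

(PP\N)\(NP\S)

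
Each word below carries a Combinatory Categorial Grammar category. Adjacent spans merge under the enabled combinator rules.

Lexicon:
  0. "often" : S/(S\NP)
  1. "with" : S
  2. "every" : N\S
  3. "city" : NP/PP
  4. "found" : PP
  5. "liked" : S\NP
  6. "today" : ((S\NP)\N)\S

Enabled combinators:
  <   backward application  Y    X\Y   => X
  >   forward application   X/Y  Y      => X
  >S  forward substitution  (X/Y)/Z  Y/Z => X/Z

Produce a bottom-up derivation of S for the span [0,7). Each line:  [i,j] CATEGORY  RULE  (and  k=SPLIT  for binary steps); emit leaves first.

[0,7] S   >
  [0,1] "often" : S/(S\NP)
  [1,7] S\NP   <
    [1,3] N   <
      [1,2] "with" : S
      [2,3] "every" : N\S
    [3,7] (S\NP)\N   <
      [3,6] S   <
        [3,5] NP   >
          [3,4] "city" : NP/PP
          [4,5] "found" : PP
        [5,6] "liked" : S\NP
      [6,7] "today" : ((S\NP)\N)\S

[0,1] S/(S\NP)  lex  "often"
[1,2] S  lex  "with"
[2,3] N\S  lex  "every"
[1,3] N  <  k=2
[3,4] NP/PP  lex  "city"
[4,5] PP  lex  "found"
[3,5] NP  >  k=4
[5,6] S\NP  lex  "liked"
[3,6] S  <  k=5
[6,7] ((S\NP)\N)\S  lex  "today"
[3,7] (S\NP)\N  <  k=6
[1,7] S\NP  <  k=3
[0,7] S  >  k=1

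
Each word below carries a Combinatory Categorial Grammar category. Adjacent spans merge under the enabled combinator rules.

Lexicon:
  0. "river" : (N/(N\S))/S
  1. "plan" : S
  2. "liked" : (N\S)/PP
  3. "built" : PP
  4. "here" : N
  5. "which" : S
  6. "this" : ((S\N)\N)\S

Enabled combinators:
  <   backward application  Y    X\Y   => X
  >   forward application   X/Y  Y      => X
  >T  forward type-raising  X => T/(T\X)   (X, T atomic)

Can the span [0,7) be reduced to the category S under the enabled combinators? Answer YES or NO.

YES

[0,7] S   <
  [0,4] N   >
    [0,2] N/(N\S)   >
      [0,1] "river" : (N/(N\S))/S
      [1,2] "plan" : S
    [2,4] N\S   >
      [2,3] "liked" : (N\S)/PP
      [3,4] "built" : PP
  [4,7] S\N   <
    [4,5] "here" : N
    [5,7] (S\N)\N   <
      [5,6] "which" : S
      [6,7] "this" : ((S\N)\N)\S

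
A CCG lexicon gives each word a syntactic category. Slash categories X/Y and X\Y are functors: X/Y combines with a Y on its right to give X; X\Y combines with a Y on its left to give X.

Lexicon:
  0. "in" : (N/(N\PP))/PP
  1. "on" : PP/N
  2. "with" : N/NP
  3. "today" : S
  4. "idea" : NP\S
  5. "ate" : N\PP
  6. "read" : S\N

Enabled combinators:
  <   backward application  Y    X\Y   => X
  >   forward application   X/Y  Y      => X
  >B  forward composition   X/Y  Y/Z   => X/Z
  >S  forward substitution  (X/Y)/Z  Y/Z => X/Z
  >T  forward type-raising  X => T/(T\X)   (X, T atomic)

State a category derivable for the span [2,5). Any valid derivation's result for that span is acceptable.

N

[0,7] S   <
  [0,6] N   >
    [0,5] N/(N\PP)   >
      [0,1] "in" : (N/(N\PP))/PP
      [1,5] PP   >
        [1,2] "on" : PP/N
        [2,5] N   >
          [2,3] "with" : N/NP
          [3,5] NP   <
            [3,4] "today" : S
            [4,5] "idea" : NP\S
    [5,6] "ate" : N\PP
  [6,7] "read" : S\N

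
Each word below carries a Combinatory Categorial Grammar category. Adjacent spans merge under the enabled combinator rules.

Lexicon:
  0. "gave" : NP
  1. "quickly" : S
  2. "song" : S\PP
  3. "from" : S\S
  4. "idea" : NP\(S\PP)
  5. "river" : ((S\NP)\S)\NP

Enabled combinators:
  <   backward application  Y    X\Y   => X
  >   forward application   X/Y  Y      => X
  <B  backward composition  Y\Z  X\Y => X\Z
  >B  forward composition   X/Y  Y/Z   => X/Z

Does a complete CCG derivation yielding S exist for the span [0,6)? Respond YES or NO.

YES

[0,6] S   <
  [0,1] "gave" : NP
  [1,6] S\NP   <
    [1,2] "quickly" : S
    [2,6] (S\NP)\S   <
      [2,5] NP   <
        [2,4] S\PP   <B
          [2,3] "song" : S\PP
          [3,4] "from" : S\S
        [4,5] "idea" : NP\(S\PP)
      [5,6] "river" : ((S\NP)\S)\NP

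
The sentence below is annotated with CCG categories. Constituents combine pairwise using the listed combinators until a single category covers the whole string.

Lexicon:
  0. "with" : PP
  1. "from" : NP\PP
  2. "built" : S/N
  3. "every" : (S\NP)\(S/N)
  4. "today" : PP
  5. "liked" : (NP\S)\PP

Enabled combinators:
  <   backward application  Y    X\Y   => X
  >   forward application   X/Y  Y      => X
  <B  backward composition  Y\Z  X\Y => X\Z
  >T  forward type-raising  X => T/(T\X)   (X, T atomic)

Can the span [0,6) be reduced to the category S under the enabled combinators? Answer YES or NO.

NO

PP NP\PP S/N (S\NP)\(S/N) PP (NP\S)\PP
CKY chart[0,6] = {N/(N\NP), NP, NP/(NP\NP), PP/(PP\NP), S/(S\NP)}; S ∉ chart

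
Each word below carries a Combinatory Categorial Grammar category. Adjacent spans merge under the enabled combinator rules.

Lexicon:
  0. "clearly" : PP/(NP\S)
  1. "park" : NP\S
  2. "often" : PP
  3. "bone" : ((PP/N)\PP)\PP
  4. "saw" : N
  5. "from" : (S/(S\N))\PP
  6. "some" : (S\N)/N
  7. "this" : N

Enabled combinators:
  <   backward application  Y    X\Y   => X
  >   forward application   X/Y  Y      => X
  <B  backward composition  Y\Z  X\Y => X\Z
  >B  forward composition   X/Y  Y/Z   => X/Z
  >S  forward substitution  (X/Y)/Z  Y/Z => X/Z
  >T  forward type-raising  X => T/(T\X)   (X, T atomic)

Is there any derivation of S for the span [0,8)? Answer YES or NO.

YES

[0,8] S   >
  [0,6] S/(S\N)   <
    [0,5] PP   >
      [0,4] PP/N   <
        [0,2] PP   >
          [0,1] "clearly" : PP/(NP\S)
          [1,2] "park" : NP\S
        [2,4] (PP/N)\PP   <
          [2,3] "often" : PP
          [3,4] "bone" : ((PP/N)\PP)\PP
      [4,5] "saw" : N
    [5,6] "from" : (S/(S\N))\PP
  [6,8] S\N   >
    [6,7] "some" : (S\N)/N
    [7,8] "this" : N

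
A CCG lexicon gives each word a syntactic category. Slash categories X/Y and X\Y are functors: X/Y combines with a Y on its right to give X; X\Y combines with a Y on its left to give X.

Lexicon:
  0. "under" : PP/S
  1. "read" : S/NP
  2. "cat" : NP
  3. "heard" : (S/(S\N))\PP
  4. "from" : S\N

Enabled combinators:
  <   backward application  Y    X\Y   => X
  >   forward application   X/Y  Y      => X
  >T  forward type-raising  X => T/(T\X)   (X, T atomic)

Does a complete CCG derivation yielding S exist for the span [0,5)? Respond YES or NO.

[0,5] S   >
  [0,4] S/(S\N)   <
    [0,3] PP   >
      [0,1] "under" : PP/S
      [1,3] S   >
        [1,2] "read" : S/NP
        [2,3] "cat" : NP
    [3,4] "heard" : (S/(S\N))\PP
  [4,5] "from" : S\N

YES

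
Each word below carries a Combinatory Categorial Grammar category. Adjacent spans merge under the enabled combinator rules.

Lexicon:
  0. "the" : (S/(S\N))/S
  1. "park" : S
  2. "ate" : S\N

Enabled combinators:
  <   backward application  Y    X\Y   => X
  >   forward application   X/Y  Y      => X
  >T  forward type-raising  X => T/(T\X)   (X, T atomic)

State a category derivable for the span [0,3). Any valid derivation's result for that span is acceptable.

[0,3] S   >
  [0,2] S/(S\N)   >
    [0,1] "the" : (S/(S\N))/S
    [1,2] "park" : S
  [2,3] "ate" : S\N

S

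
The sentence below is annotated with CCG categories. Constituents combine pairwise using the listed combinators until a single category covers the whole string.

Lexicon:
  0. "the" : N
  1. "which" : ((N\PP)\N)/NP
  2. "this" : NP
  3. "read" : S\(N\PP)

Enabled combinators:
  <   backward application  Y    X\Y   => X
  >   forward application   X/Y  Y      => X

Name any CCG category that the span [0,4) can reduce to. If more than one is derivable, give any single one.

[0,4] S   <
  [0,3] N\PP   <
    [0,1] "the" : N
    [1,3] (N\PP)\N   >
      [1,2] "which" : ((N\PP)\N)/NP
      [2,3] "this" : NP
  [3,4] "read" : S\(N\PP)

S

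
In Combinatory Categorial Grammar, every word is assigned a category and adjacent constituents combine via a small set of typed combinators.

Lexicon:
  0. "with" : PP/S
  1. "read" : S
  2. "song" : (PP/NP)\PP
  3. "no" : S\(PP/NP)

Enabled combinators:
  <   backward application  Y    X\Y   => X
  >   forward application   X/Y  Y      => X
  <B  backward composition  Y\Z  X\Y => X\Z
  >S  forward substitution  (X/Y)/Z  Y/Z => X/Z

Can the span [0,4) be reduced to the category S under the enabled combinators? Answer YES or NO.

YES

[0,4] S   <
  [0,2] PP   >
    [0,1] "with" : PP/S
    [1,2] "read" : S
  [2,4] S\PP   <B
    [2,3] "song" : (PP/NP)\PP
    [3,4] "no" : S\(PP/NP)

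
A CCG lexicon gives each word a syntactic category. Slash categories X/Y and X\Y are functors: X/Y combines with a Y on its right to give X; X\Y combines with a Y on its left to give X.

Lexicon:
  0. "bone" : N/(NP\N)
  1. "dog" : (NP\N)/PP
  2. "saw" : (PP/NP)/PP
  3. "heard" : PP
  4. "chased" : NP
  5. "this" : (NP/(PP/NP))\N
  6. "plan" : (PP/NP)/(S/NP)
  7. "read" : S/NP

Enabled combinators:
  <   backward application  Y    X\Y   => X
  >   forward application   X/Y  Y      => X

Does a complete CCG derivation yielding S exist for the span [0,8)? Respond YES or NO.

N/(NP\N) (NP\N)/PP (PP/NP)/PP PP NP (NP/(PP/NP))\N (PP/NP)/(S/NP) S/NP
CKY chart[0,8] = {NP}; S ∉ chart

NO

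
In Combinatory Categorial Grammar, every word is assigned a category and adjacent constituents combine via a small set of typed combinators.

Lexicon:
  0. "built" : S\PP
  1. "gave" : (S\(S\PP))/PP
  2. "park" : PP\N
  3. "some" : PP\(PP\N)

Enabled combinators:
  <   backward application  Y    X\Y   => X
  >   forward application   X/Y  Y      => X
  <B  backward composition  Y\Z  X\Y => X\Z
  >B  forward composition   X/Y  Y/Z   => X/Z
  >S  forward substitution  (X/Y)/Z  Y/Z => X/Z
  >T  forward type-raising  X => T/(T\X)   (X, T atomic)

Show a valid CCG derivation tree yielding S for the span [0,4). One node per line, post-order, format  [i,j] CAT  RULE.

[0,1] S\PP  lex  "built"
[1,2] (S\(S\PP))/PP  lex  "gave"
[2,3] PP\N  lex  "park"
[3,4] PP\(PP\N)  lex  "some"
[2,4] PP  <  k=3
[1,4] S\(S\PP)  >  k=2
[0,4] S  <  k=1

[0,4] S   <
  [0,1] "built" : S\PP
  [1,4] S\(S\PP)   >
    [1,2] "gave" : (S\(S\PP))/PP
    [2,4] PP   <
      [2,3] "park" : PP\N
      [3,4] "some" : PP\(PP\N)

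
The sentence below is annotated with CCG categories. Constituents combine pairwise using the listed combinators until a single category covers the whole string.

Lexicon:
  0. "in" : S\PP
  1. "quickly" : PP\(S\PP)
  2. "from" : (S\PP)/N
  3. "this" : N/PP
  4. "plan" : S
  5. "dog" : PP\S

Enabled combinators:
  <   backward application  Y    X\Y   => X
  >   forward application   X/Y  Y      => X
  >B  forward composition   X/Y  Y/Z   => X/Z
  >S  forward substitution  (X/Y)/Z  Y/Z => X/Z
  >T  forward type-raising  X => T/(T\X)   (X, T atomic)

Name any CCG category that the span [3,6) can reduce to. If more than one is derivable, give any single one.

[0,6] S   <
  [0,2] PP   <
    [0,1] "in" : S\PP
    [1,2] "quickly" : PP\(S\PP)
  [2,6] S\PP   >
    [2,3] "from" : (S\PP)/N
    [3,6] N   >
      [3,4] "this" : N/PP
      [4,6] PP   <
        [4,5] "plan" : S
        [5,6] "dog" : PP\S

N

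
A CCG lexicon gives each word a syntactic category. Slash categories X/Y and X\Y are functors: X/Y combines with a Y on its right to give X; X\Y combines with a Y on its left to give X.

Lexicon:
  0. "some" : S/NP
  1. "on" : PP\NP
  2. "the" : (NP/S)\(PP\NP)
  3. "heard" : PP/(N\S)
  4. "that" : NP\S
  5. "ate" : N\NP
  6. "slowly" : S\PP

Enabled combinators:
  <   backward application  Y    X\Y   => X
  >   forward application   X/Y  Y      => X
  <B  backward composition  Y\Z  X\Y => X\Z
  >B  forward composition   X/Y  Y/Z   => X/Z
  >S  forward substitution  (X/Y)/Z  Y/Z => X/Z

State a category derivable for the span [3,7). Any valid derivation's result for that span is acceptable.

[0,7] S   >
  [0,1] "some" : S/NP
  [1,7] NP   >
    [1,3] NP/S   <
      [1,2] "on" : PP\NP
      [2,3] "the" : (NP/S)\(PP\NP)
    [3,7] S   <
      [3,6] PP   >
        [3,4] "heard" : PP/(N\S)
        [4,6] N\S   <B
          [4,5] "that" : NP\S
          [5,6] "ate" : N\NP
      [6,7] "slowly" : S\PP

S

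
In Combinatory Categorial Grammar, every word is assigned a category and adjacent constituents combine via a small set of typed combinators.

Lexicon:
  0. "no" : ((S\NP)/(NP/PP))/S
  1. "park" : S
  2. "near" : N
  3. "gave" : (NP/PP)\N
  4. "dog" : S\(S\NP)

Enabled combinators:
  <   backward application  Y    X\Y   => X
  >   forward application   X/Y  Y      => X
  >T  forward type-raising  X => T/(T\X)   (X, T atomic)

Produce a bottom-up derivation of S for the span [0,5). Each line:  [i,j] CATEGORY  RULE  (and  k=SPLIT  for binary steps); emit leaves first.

[0,1] ((S\NP)/(NP/PP))/S  lex  "no"
[1,2] S  lex  "park"
[0,2] (S\NP)/(NP/PP)  >  k=1
[2,3] N  lex  "near"
[3,4] (NP/PP)\N  lex  "gave"
[2,4] NP/PP  <  k=3
[0,4] S\NP  >  k=2
[4,5] S\(S\NP)  lex  "dog"
[0,5] S  <  k=4

[0,5] S   <
  [0,4] S\NP   >
    [0,2] (S\NP)/(NP/PP)   >
      [0,1] "no" : ((S\NP)/(NP/PP))/S
      [1,2] "park" : S
    [2,4] NP/PP   <
      [2,3] "near" : N
      [3,4] "gave" : (NP/PP)\N
  [4,5] "dog" : S\(S\NP)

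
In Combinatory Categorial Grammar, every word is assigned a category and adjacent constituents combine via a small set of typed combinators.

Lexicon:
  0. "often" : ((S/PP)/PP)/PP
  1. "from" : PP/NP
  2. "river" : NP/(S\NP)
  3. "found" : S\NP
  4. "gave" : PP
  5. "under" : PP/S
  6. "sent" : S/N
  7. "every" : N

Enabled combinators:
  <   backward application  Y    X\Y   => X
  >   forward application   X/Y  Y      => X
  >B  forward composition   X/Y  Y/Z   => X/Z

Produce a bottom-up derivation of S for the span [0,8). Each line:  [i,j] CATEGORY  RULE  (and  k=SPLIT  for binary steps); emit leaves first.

[0,8] S   >
  [0,5] S/PP   >
    [0,4] (S/PP)/PP   >
      [0,1] "often" : ((S/PP)/PP)/PP
      [1,4] PP   >
        [1,2] "from" : PP/NP
        [2,4] NP   >
          [2,3] "river" : NP/(S\NP)
          [3,4] "found" : S\NP
    [4,5] "gave" : PP
  [5,8] PP   >
    [5,7] PP/N   >B
      [5,6] "under" : PP/S
      [6,7] "sent" : S/N
    [7,8] "every" : N

[0,1] ((S/PP)/PP)/PP  lex  "often"
[1,2] PP/NP  lex  "from"
[2,3] NP/(S\NP)  lex  "river"
[3,4] S\NP  lex  "found"
[2,4] NP  >  k=3
[1,4] PP  >  k=2
[0,4] (S/PP)/PP  >  k=1
[4,5] PP  lex  "gave"
[0,5] S/PP  >  k=4
[5,6] PP/S  lex  "under"
[6,7] S/N  lex  "sent"
[5,7] PP/N  >B  k=6
[7,8] N  lex  "every"
[5,8] PP  >  k=7
[0,8] S  >  k=5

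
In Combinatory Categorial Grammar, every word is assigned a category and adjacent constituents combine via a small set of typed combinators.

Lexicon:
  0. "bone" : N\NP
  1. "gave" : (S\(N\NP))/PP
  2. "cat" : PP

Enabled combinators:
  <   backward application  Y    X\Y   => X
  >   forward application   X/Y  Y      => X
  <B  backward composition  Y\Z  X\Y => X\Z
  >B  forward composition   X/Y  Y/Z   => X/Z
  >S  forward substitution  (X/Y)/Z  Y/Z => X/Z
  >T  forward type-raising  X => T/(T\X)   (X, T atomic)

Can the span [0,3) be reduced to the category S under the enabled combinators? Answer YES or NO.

YES

[0,3] S   <
  [0,1] "bone" : N\NP
  [1,3] S\(N\NP)   >
    [1,2] "gave" : (S\(N\NP))/PP
    [2,3] "cat" : PP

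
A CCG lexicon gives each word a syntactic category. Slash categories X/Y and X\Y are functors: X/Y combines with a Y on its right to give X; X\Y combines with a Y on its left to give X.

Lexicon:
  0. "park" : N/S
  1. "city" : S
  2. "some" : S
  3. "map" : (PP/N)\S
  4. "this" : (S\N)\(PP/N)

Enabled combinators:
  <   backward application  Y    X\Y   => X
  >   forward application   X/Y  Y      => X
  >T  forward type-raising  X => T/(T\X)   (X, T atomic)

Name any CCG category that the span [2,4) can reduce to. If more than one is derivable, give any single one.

[0,5] S   <
  [0,2] N   >
    [0,1] "park" : N/S
    [1,2] "city" : S
  [2,5] S\N   <
    [2,4] PP/N   <
      [2,3] "some" : S
      [3,4] "map" : (PP/N)\S
    [4,5] "this" : (S\N)\(PP/N)

PP/N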